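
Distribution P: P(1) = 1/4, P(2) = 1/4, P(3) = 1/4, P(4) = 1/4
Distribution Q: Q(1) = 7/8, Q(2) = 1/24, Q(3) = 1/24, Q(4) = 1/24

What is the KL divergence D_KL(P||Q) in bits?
1.4869 bits

D_KL(P||Q) = Σ P(x) log₂(P(x)/Q(x))

Computing term by term:
  P(1)·log₂(P(1)/Q(1)) = (1/4)·log₂((1/4)/(7/8)) = -0.45184
  P(2)·log₂(P(2)/Q(2)) = (1/4)·log₂((1/4)/(1/24)) = 0.64624
  P(3)·log₂(P(3)/Q(3)) = (1/4)·log₂((1/4)/(1/24)) = 0.64624
  P(4)·log₂(P(4)/Q(4)) = (1/4)·log₂((1/4)/(1/24)) = 0.64624

D_KL(P||Q) = -0.45184 + 0.64624 + 0.64624 + 0.64624 = 1.48688 ≈ 1.4869 bits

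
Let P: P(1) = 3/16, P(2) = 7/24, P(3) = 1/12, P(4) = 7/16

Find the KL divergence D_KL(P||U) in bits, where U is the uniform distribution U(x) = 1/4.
0.2082 bits

U(i) = 1/4 for all i

D_KL(P||U) = Σ P(x) log₂(P(x) / (1/4))
           = Σ P(x) log₂(P(x)) + log₂(4)
           = log₂(4) - H(P)

H(P) = -Σ P(x) log₂(P(x)):
  -P(1)·log₂(P(1)) = -(3/16)·log₂(3/16) = 0.45282
  -P(2)·log₂(P(2)) = -(7/24)·log₂(7/24) = 0.51847
  -P(3)·log₂(P(3)) = -(1/12)·log₂(1/12) = 0.29875
  -P(4)·log₂(P(4)) = -(7/16)·log₂(7/16) = 0.52178
H(P) = 0.45282 + 0.51847 + 0.29875 + 0.52178 = 1.79182 bits

log₂(4) = 2.00000 bits

D_KL(P||U) = 2.00000 - 1.79182 = 0.20818 ≈ 0.2082 bits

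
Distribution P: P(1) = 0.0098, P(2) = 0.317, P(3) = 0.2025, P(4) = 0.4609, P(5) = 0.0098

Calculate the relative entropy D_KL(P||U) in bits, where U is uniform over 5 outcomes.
0.6841 bits

U(i) = 1/5 for all i

D_KL(P||U) = Σ P(x) log₂(P(x) / (1/5))
           = Σ P(x) log₂(P(x)) + log₂(5)
           = log₂(5) - H(P)

H(P) = -Σ P(x) log₂(P(x)):
  -P(1)·log₂(P(1)) = -(0.0098)·log₂(0.0098) = 0.06540
  -P(2)·log₂(P(2)) = -(0.317)·log₂(0.317) = 0.52541
  -P(3)·log₂(P(3)) = -(0.2025)·log₂(0.2025) = 0.46656
  -P(4)·log₂(P(4)) = -(0.4609)·log₂(0.4609) = 0.51504
  -P(5)·log₂(P(5)) = -(0.0098)·log₂(0.0098) = 0.06540
H(P) = 0.06540 + 0.52541 + 0.46656 + 0.51504 + 0.06540 = 1.63781 bits

log₂(5) = 2.32193 bits

D_KL(P||U) = 2.32193 - 1.63781 = 0.68412 ≈ 0.6841 bits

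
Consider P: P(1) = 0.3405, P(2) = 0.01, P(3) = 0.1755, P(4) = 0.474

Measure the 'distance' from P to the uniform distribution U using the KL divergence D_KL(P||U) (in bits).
0.4532 bits

U(i) = 1/4 for all i

D_KL(P||U) = Σ P(x) log₂(P(x) / (1/4))
           = Σ P(x) log₂(P(x)) + log₂(4)
           = log₂(4) - H(P)

H(P) = -Σ P(x) log₂(P(x)):
  -P(1)·log₂(P(1)) = -(0.3405)·log₂(0.3405) = 0.52923
  -P(2)·log₂(P(2)) = -(0.01)·log₂(0.01) = 0.06644
  -P(3)·log₂(P(3)) = -(0.1755)·log₂(0.1755) = 0.44059
  -P(4)·log₂(P(4)) = -(0.474)·log₂(0.474) = 0.51052
H(P) = 0.52923 + 0.06644 + 0.44059 + 0.51052 = 1.54678 bits

log₂(4) = 2.00000 bits

D_KL(P||U) = 2.00000 - 1.54678 = 0.45322 ≈ 0.4532 bits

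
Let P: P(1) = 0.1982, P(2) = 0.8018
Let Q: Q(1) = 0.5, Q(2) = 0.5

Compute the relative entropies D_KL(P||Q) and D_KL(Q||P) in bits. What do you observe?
D_KL(P||Q) = 0.2817 bits, D_KL(Q||P) = 0.3268 bits. The two directions give different values (D_KL(Q||P) exceeds D_KL(P||Q) by 0.0451 bits): KL divergence is asymmetric.

D_KL(P||Q) = Σ P(x) log₂(P(x)/Q(x))

Computing term by term:
  P(1)·log₂(P(1)/Q(1)) = 0.1982·log₂(0.1982/0.5) = -0.26459
  P(2)·log₂(P(2)/Q(2)) = 0.8018·log₂(0.8018/0.5) = 0.54628

D_KL(P||Q) = -0.26459 + 0.54628 = 0.28169 ≈ 0.2817 bits

D_KL(Q||P) = Σ Q(x) log₂(Q(x)/P(x))

Computing term by term:
  Q(1)·log₂(Q(1)/P(1)) = 0.5·log₂(0.5/0.1982) = 0.66749
  Q(2)·log₂(Q(2)/P(2)) = 0.5·log₂(0.5/0.8018) = -0.34066

D_KL(Q||P) = 0.66749 - 0.34066 = 0.32683 ≈ 0.3268 bits

These are NOT equal (difference: 0.0451 bits). KL divergence is asymmetric: D_KL(P||Q) ≠ D_KL(Q||P) in general.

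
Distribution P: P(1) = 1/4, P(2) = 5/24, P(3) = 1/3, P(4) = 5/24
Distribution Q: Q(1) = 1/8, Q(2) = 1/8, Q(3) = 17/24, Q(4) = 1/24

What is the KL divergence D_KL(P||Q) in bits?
0.5248 bits

D_KL(P||Q) = Σ P(x) log₂(P(x)/Q(x))

Computing term by term:
  P(1)·log₂(P(1)/Q(1)) = (1/4)·log₂((1/4)/(1/8)) = 0.25000
  P(2)·log₂(P(2)/Q(2)) = (5/24)·log₂((5/24)/(1/8)) = 0.15353
  P(3)·log₂(P(3)/Q(3)) = (1/3)·log₂((1/3)/(17/24)) = -0.36249
  P(4)·log₂(P(4)/Q(4)) = (5/24)·log₂((5/24)/(1/24)) = 0.48374

D_KL(P||Q) = 0.25000 + 0.15353 - 0.36249 + 0.48374 = 0.52478 ≈ 0.5248 bits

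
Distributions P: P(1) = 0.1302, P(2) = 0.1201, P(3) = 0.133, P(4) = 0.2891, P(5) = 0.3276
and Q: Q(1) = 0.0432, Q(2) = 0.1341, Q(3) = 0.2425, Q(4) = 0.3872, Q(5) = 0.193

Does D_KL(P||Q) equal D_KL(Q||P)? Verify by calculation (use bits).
D_KL(P||Q) = 0.2011 bits, D_KL(Q||P) = 0.1786 bits. No — D_KL(P||Q) ≠ D_KL(Q||P) for this pair.

D_KL(P||Q) = Σ P(x) log₂(P(x)/Q(x))

Computing term by term:
  P(1)·log₂(P(1)/Q(1)) = 0.1302·log₂(0.1302/0.0432) = 0.20723
  P(2)·log₂(P(2)/Q(2)) = 0.1201·log₂(0.1201/0.1341) = -0.01910
  P(3)·log₂(P(3)/Q(3)) = 0.133·log₂(0.133/0.2425) = -0.11525
  P(4)·log₂(P(4)/Q(4)) = 0.2891·log₂(0.2891/0.3872) = -0.12186
  P(5)·log₂(P(5)/Q(5)) = 0.3276·log₂(0.3276/0.193) = 0.25007

D_KL(P||Q) = 0.20723 - 0.01910 - 0.11525 - 0.12186 + 0.25007 = 0.20109 ≈ 0.2011 bits

D_KL(Q||P) = Σ Q(x) log₂(Q(x)/P(x))

Computing term by term:
  Q(1)·log₂(Q(1)/P(1)) = 0.0432·log₂(0.0432/0.1302) = -0.06876
  Q(2)·log₂(Q(2)/P(2)) = 0.1341·log₂(0.1341/0.1201) = 0.02133
  Q(3)·log₂(Q(3)/P(3)) = 0.2425·log₂(0.2425/0.133) = 0.21014
  Q(4)·log₂(Q(4)/P(4)) = 0.3872·log₂(0.3872/0.2891) = 0.16321
  Q(5)·log₂(Q(5)/P(5)) = 0.193·log₂(0.193/0.3276) = -0.14732

D_KL(Q||P) = -0.06876 + 0.02133 + 0.21014 + 0.16321 - 0.14732 = 0.17860 ≈ 0.1786 bits

These are NOT equal (difference: 0.0225 bits). KL divergence is asymmetric: D_KL(P||Q) ≠ D_KL(Q||P) in general.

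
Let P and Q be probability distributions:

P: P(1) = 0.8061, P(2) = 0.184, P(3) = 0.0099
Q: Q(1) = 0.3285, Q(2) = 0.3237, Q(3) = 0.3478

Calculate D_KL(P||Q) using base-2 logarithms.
0.8432 bits

D_KL(P||Q) = Σ P(x) log₂(P(x)/Q(x))

Computing term by term:
  P(1)·log₂(P(1)/Q(1)) = 0.8061·log₂(0.8061/0.3285) = 1.04395
  P(2)·log₂(P(2)/Q(2)) = 0.184·log₂(0.184/0.3237) = -0.14995
  P(3)·log₂(P(3)/Q(3)) = 0.0099·log₂(0.0099/0.3478) = -0.05083

D_KL(P||Q) = 1.04395 - 0.14995 - 0.05083 = 0.84317 ≈ 0.8432 bits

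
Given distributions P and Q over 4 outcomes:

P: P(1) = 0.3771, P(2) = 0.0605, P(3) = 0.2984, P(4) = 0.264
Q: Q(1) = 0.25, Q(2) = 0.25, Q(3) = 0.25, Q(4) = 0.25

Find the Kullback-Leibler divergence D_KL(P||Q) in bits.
0.1967 bits

D_KL(P||Q) = Σ P(x) log₂(P(x)/Q(x))

Computing term by term:
  P(1)·log₂(P(1)/Q(1)) = 0.3771·log₂(0.3771/0.25) = 0.22363
  P(2)·log₂(P(2)/Q(2)) = 0.0605·log₂(0.0605/0.25) = -0.12384
  P(3)·log₂(P(3)/Q(3)) = 0.2984·log₂(0.2984/0.25) = 0.07619
  P(4)·log₂(P(4)/Q(4)) = 0.264·log₂(0.264/0.25) = 0.02075

D_KL(P||Q) = 0.22363 - 0.12384 + 0.07619 + 0.02075 = 0.19673 ≈ 0.1967 bits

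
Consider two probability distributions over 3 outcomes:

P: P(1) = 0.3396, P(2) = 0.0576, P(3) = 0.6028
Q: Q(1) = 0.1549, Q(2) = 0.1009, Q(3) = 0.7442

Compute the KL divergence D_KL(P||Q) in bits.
0.1548 bits

D_KL(P||Q) = Σ P(x) log₂(P(x)/Q(x))

Computing term by term:
  P(1)·log₂(P(1)/Q(1)) = 0.3396·log₂(0.3396/0.1549) = 0.38460
  P(2)·log₂(P(2)/Q(2)) = 0.0576·log₂(0.0576/0.1009) = -0.04659
  P(3)·log₂(P(3)/Q(3)) = 0.6028·log₂(0.6028/0.7442) = -0.18326

D_KL(P||Q) = 0.38460 - 0.04659 - 0.18326 = 0.15475 ≈ 0.1548 bits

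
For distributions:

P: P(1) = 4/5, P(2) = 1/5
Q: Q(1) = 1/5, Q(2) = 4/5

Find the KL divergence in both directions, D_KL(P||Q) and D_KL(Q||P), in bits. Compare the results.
D_KL(P||Q) = 1.2000 bits, D_KL(Q||P) = 1.2000 bits. The two directions give exactly the same value for this pair.

D_KL(P||Q) = Σ P(x) log₂(P(x)/Q(x))

Computing term by term:
  P(1)·log₂(P(1)/Q(1)) = (4/5)·log₂((4/5)/(1/5)) = 1.60000
  P(2)·log₂(P(2)/Q(2)) = (1/5)·log₂((1/5)/(4/5)) = -0.40000

D_KL(P||Q) = 1.60000 - 0.40000 = 1.20000 ≈ 1.2000 bits

D_KL(Q||P) = Σ Q(x) log₂(Q(x)/P(x))

Computing term by term:
  Q(1)·log₂(Q(1)/P(1)) = (1/5)·log₂((1/5)/(4/5)) = -0.40000
  Q(2)·log₂(Q(2)/P(2)) = (4/5)·log₂((4/5)/(1/5)) = 1.60000

D_KL(Q||P) = -0.40000 + 1.60000 = 1.20000 ≈ 1.2000 bits

These ARE equal here. Q is P with outcomes relabeled (Q(1) = P(2), Q(2) = P(1)) by a relabeling that is its own inverse, so the two sums contain exactly the same terms in a different order. This is a special case — KL divergence is not symmetric in general: D_KL(P||Q) ≠ D_KL(Q||P) for most P, Q.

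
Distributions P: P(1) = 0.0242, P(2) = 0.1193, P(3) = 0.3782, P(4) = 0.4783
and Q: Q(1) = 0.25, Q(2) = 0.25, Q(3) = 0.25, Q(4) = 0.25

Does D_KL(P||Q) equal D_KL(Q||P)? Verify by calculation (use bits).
D_KL(P||Q) = 0.4647 bits, D_KL(Q||P) = 0.7257 bits. No — D_KL(P||Q) ≠ D_KL(Q||P) for this pair.

D_KL(P||Q) = Σ P(x) log₂(P(x)/Q(x))

Computing term by term:
  P(1)·log₂(P(1)/Q(1)) = 0.0242·log₂(0.0242/0.25) = -0.08153
  P(2)·log₂(P(2)/Q(2)) = 0.1193·log₂(0.1193/0.25) = -0.12733
  P(3)·log₂(P(3)/Q(3)) = 0.3782·log₂(0.3782/0.25) = 0.22587
  P(4)·log₂(P(4)/Q(4)) = 0.4783·log₂(0.4783/0.25) = 0.44768

D_KL(P||Q) = -0.08153 - 0.12733 + 0.22587 + 0.44768 = 0.46469 ≈ 0.4647 bits

D_KL(Q||P) = Σ Q(x) log₂(Q(x)/P(x))

Computing term by term:
  Q(1)·log₂(Q(1)/P(1)) = 0.25·log₂(0.25/0.0242) = 0.84221
  Q(2)·log₂(Q(2)/P(2)) = 0.25·log₂(0.25/0.1193) = 0.26683
  Q(3)·log₂(Q(3)/P(3)) = 0.25·log₂(0.25/0.3782) = -0.14931
  Q(4)·log₂(Q(4)/P(4)) = 0.25·log₂(0.25/0.4783) = -0.23400

D_KL(Q||P) = 0.84221 + 0.26683 - 0.14931 - 0.23400 = 0.72573 ≈ 0.7257 bits

These are NOT equal (difference: 0.2610 bits). KL divergence is asymmetric: D_KL(P||Q) ≠ D_KL(Q||P) in general.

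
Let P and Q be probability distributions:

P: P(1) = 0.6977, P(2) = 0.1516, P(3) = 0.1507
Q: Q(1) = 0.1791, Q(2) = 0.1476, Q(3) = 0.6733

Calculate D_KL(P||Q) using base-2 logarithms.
1.0492 bits

D_KL(P||Q) = Σ P(x) log₂(P(x)/Q(x))

Computing term by term:
  P(1)·log₂(P(1)/Q(1)) = 0.6977·log₂(0.6977/0.1791) = 1.36878
  P(2)·log₂(P(2)/Q(2)) = 0.1516·log₂(0.1516/0.1476) = 0.00585
  P(3)·log₂(P(3)/Q(3)) = 0.1507·log₂(0.1507/0.6733) = -0.32545

D_KL(P||Q) = 1.36878 + 0.00585 - 0.32545 = 1.04918 ≈ 1.0492 bits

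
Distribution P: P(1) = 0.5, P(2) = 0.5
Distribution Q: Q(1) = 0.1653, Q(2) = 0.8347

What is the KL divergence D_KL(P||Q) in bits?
0.4288 bits

D_KL(P||Q) = Σ P(x) log₂(P(x)/Q(x))

Computing term by term:
  P(1)·log₂(P(1)/Q(1)) = 0.5·log₂(0.5/0.1653) = 0.79842
  P(2)·log₂(P(2)/Q(2)) = 0.5·log₂(0.5/0.8347) = -0.36966

D_KL(P||Q) = 0.79842 - 0.36966 = 0.42876 ≈ 0.4288 bits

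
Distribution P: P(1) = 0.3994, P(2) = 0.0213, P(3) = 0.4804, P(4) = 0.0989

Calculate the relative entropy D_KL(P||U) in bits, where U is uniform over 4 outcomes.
0.5146 bits

U(i) = 1/4 for all i

D_KL(P||U) = Σ P(x) log₂(P(x) / (1/4))
           = Σ P(x) log₂(P(x)) + log₂(4)
           = log₂(4) - H(P)

H(P) = -Σ P(x) log₂(P(x)):
  -P(1)·log₂(P(1)) = -(0.3994)·log₂(0.3994) = 0.52884
  -P(2)·log₂(P(2)) = -(0.0213)·log₂(0.0213) = 0.11828
  -P(3)·log₂(P(3)) = -(0.4804)·log₂(0.4804) = 0.50812
  -P(4)·log₂(P(4)) = -(0.0989)·log₂(0.0989) = 0.33012
H(P) = 0.52884 + 0.11828 + 0.50812 + 0.33012 = 1.48536 bits

log₂(4) = 2.00000 bits

D_KL(P||U) = 2.00000 - 1.48536 = 0.51464 ≈ 0.5146 bits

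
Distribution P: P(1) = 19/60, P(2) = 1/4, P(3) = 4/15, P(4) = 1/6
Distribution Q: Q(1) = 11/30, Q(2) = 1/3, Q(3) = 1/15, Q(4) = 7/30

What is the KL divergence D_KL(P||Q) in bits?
0.2817 bits

D_KL(P||Q) = Σ P(x) log₂(P(x)/Q(x))

Computing term by term:
  P(1)·log₂(P(1)/Q(1)) = (19/60)·log₂((19/60)/(11/30)) = -0.06698
  P(2)·log₂(P(2)/Q(2)) = (1/4)·log₂((1/4)/(1/3)) = -0.10376
  P(3)·log₂(P(3)/Q(3)) = (4/15)·log₂((4/15)/(1/15)) = 0.53333
  P(4)·log₂(P(4)/Q(4)) = (1/6)·log₂((1/6)/(7/30)) = -0.08090

D_KL(P||Q) = -0.06698 - 0.10376 + 0.53333 - 0.08090 = 0.28169 ≈ 0.2817 bits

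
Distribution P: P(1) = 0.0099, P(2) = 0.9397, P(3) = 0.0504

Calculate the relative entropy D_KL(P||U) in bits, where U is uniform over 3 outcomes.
1.2175 bits

U(i) = 1/3 for all i

D_KL(P||U) = Σ P(x) log₂(P(x) / (1/3))
           = Σ P(x) log₂(P(x)) + log₂(3)
           = log₂(3) - H(P)

H(P) = -Σ P(x) log₂(P(x)):
  -P(1)·log₂(P(1)) = -(0.0099)·log₂(0.0099) = 0.06592
  -P(2)·log₂(P(2)) = -(0.9397)·log₂(0.9397) = 0.08432
  -P(3)·log₂(P(3)) = -(0.0504)·log₂(0.0504) = 0.21725
H(P) = 0.06592 + 0.08432 + 0.21725 = 0.36749 bits

log₂(3) = 1.58496 bits

D_KL(P||U) = 1.58496 - 0.36749 = 1.21747 ≈ 1.2175 bits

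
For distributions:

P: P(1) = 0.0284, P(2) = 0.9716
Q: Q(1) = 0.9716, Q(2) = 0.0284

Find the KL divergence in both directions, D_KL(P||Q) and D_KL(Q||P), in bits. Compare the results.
D_KL(P||Q) = 4.8069 bits, D_KL(Q||P) = 4.8069 bits. The two directions give exactly the same value for this pair.

D_KL(P||Q) = Σ P(x) log₂(P(x)/Q(x))

Computing term by term:
  P(1)·log₂(P(1)/Q(1)) = 0.0284·log₂(0.0284/0.9716) = -0.14474
  P(2)·log₂(P(2)/Q(2)) = 0.9716·log₂(0.9716/0.0284) = 4.95166

D_KL(P||Q) = -0.14474 + 4.95166 = 4.80692 ≈ 4.8069 bits

D_KL(Q||P) = Σ Q(x) log₂(Q(x)/P(x))

Computing term by term:
  Q(1)·log₂(Q(1)/P(1)) = 0.9716·log₂(0.9716/0.0284) = 4.95166
  Q(2)·log₂(Q(2)/P(2)) = 0.0284·log₂(0.0284/0.9716) = -0.14474

D_KL(Q||P) = 4.95166 - 0.14474 = 4.80692 ≈ 4.8069 bits

These ARE equal here. Q is P with outcomes relabeled (Q(1) = P(2), Q(2) = P(1)) by a relabeling that is its own inverse, so the two sums contain exactly the same terms in a different order. This is a special case — KL divergence is not symmetric in general: D_KL(P||Q) ≠ D_KL(Q||P) for most P, Q.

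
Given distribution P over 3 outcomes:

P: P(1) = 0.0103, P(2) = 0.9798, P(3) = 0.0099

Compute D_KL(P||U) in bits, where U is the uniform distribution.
1.4222 bits

U(i) = 1/3 for all i

D_KL(P||U) = Σ P(x) log₂(P(x) / (1/3))
           = Σ P(x) log₂(P(x)) + log₂(3)
           = log₂(3) - H(P)

H(P) = -Σ P(x) log₂(P(x)):
  -P(1)·log₂(P(1)) = -(0.0103)·log₂(0.0103) = 0.06799
  -P(2)·log₂(P(2)) = -(0.9798)·log₂(0.9798) = 0.02885
  -P(3)·log₂(P(3)) = -(0.0099)·log₂(0.0099) = 0.06592
H(P) = 0.06799 + 0.02885 + 0.06592 = 0.16276 bits

log₂(3) = 1.58496 bits

D_KL(P||U) = 1.58496 - 0.16276 = 1.42220 ≈ 1.4222 bits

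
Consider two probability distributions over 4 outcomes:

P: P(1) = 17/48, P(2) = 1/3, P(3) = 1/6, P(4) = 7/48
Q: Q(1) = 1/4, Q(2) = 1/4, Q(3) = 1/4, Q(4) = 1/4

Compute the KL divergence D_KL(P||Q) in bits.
0.1054 bits

D_KL(P||Q) = Σ P(x) log₂(P(x)/Q(x))

Computing term by term:
  P(1)·log₂(P(1)/Q(1)) = (17/48)·log₂((17/48)/(1/4)) = 0.17797
  P(2)·log₂(P(2)/Q(2)) = (1/3)·log₂((1/3)/(1/4)) = 0.13835
  P(3)·log₂(P(3)/Q(3)) = (1/6)·log₂((1/6)/(1/4)) = -0.09749
  P(4)·log₂(P(4)/Q(4)) = (7/48)·log₂((7/48)/(1/4)) = -0.11340

D_KL(P||Q) = 0.17797 + 0.13835 - 0.09749 - 0.11340 = 0.10543 ≈ 0.1054 bits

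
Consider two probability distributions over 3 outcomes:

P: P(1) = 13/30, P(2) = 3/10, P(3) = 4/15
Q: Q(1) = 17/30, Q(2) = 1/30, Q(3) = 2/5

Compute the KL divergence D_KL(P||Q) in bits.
0.6273 bits

D_KL(P||Q) = Σ P(x) log₂(P(x)/Q(x))

Computing term by term:
  P(1)·log₂(P(1)/Q(1)) = (13/30)·log₂((13/30)/(17/30)) = -0.16771
  P(2)·log₂(P(2)/Q(2)) = (3/10)·log₂((3/10)/(1/30)) = 0.95098
  P(3)·log₂(P(3)/Q(3)) = (4/15)·log₂((4/15)/(2/5)) = -0.15599

D_KL(P||Q) = -0.16771 + 0.95098 - 0.15599 = 0.62728 ≈ 0.6273 bits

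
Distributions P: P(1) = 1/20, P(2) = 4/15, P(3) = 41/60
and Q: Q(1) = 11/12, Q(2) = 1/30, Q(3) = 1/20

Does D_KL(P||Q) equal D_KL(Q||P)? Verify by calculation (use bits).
D_KL(P||Q) = 3.1681 bits, D_KL(Q||P) = 3.5581 bits. No — D_KL(P||Q) ≠ D_KL(Q||P) for this pair.

D_KL(P||Q) = Σ P(x) log₂(P(x)/Q(x))

Computing term by term:
  P(1)·log₂(P(1)/Q(1)) = (1/20)·log₂((1/20)/(11/12)) = -0.20982
  P(2)·log₂(P(2)/Q(2)) = (4/15)·log₂((4/15)/(1/30)) = 0.80000
  P(3)·log₂(P(3)/Q(3)) = (41/60)·log₂((41/60)/(1/20)) = 2.57794

D_KL(P||Q) = -0.20982 + 0.80000 + 2.57794 = 3.16812 ≈ 3.1681 bits

D_KL(Q||P) = Σ Q(x) log₂(Q(x)/P(x))

Computing term by term:
  Q(1)·log₂(Q(1)/P(1)) = (11/12)·log₂((11/12)/(1/20)) = 3.84670
  Q(2)·log₂(Q(2)/P(2)) = (1/30)·log₂((1/30)/(4/15)) = -0.10000
  Q(3)·log₂(Q(3)/P(3)) = (1/20)·log₂((1/20)/(41/60)) = -0.18863

D_KL(Q||P) = 3.84670 - 0.10000 - 0.18863 = 3.55807 ≈ 3.5581 bits

These are NOT equal (difference: 0.3900 bits). KL divergence is asymmetric: D_KL(P||Q) ≠ D_KL(Q||P) in general.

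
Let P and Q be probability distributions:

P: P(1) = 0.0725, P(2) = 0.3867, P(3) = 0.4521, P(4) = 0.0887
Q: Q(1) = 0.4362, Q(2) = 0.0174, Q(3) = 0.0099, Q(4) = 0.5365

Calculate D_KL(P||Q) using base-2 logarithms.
3.8046 bits

D_KL(P||Q) = Σ P(x) log₂(P(x)/Q(x))

Computing term by term:
  P(1)·log₂(P(1)/Q(1)) = 0.0725·log₂(0.0725/0.4362) = -0.18770
  P(2)·log₂(P(2)/Q(2)) = 0.3867·log₂(0.3867/0.0174) = 1.73012
  P(3)·log₂(P(3)/Q(3)) = 0.4521·log₂(0.4521/0.0099) = 2.49246
  P(4)·log₂(P(4)/Q(4)) = 0.0887·log₂(0.0887/0.5365) = -0.23032

D_KL(P||Q) = -0.18770 + 1.73012 + 2.49246 - 0.23032 = 3.80456 ≈ 3.8046 bits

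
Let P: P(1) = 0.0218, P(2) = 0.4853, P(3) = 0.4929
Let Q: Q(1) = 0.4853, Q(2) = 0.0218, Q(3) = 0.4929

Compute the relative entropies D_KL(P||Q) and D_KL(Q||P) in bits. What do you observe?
D_KL(P||Q) = 2.0748 bits, D_KL(Q||P) = 2.0748 bits. The two directions give the same value here, because Q is a self-inverse relabeling of P; in general KL divergence is asymmetric.

D_KL(P||Q) = Σ P(x) log₂(P(x)/Q(x))

Computing term by term:
  P(1)·log₂(P(1)/Q(1)) = 0.0218·log₂(0.0218/0.4853) = -0.09759
  P(2)·log₂(P(2)/Q(2)) = 0.4853·log₂(0.4853/0.0218) = 2.17243
  P(3)·log₂(P(3)/Q(3)) = 0.4929·log₂(0.4929/0.4929) = 0.00000

D_KL(P||Q) = -0.09759 + 2.17243 + 0.00000 = 2.07484 ≈ 2.0748 bits

D_KL(Q||P) = Σ Q(x) log₂(Q(x)/P(x))

Computing term by term:
  Q(1)·log₂(Q(1)/P(1)) = 0.4853·log₂(0.4853/0.0218) = 2.17243
  Q(2)·log₂(Q(2)/P(2)) = 0.0218·log₂(0.0218/0.4853) = -0.09759
  Q(3)·log₂(Q(3)/P(3)) = 0.4929·log₂(0.4929/0.4929) = 0.00000

D_KL(Q||P) = 2.17243 - 0.09759 + 0.00000 = 2.07484 ≈ 2.0748 bits

These ARE equal here. Q is P with outcomes relabeled (Q(1) = P(2), Q(2) = P(1)) by a relabeling that is its own inverse, so the two sums contain exactly the same terms in a different order. This is a special case — KL divergence is not symmetric in general: D_KL(P||Q) ≠ D_KL(Q||P) for most P, Q.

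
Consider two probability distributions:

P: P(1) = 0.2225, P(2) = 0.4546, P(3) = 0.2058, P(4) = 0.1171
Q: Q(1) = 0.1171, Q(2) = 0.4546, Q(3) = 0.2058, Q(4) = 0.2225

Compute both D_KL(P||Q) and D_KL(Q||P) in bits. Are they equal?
D_KL(P||Q) = 0.0976 bits, D_KL(Q||P) = 0.0976 bits. Yes, in this case they are equal (although KL divergence is not symmetric in general).

D_KL(P||Q) = Σ P(x) log₂(P(x)/Q(x))

Computing term by term:
  P(1)·log₂(P(1)/Q(1)) = 0.2225·log₂(0.2225/0.1171) = 0.20605
  P(2)·log₂(P(2)/Q(2)) = 0.4546·log₂(0.4546/0.4546) = 0.00000
  P(3)·log₂(P(3)/Q(3)) = 0.2058·log₂(0.2058/0.2058) = 0.00000
  P(4)·log₂(P(4)/Q(4)) = 0.1171·log₂(0.1171/0.2225) = -0.10844

D_KL(P||Q) = 0.20605 + 0.00000 + 0.00000 - 0.10844 = 0.09761 ≈ 0.0976 bits

D_KL(Q||P) = Σ Q(x) log₂(Q(x)/P(x))

Computing term by term:
  Q(1)·log₂(Q(1)/P(1)) = 0.1171·log₂(0.1171/0.2225) = -0.10844
  Q(2)·log₂(Q(2)/P(2)) = 0.4546·log₂(0.4546/0.4546) = 0.00000
  Q(3)·log₂(Q(3)/P(3)) = 0.2058·log₂(0.2058/0.2058) = 0.00000
  Q(4)·log₂(Q(4)/P(4)) = 0.2225·log₂(0.2225/0.1171) = 0.20605

D_KL(Q||P) = -0.10844 + 0.00000 + 0.00000 + 0.20605 = 0.09761 ≈ 0.0976 bits

These ARE equal here. Q is P with outcomes relabeled (Q(1) = P(4), Q(4) = P(1)) by a relabeling that is its own inverse, so the two sums contain exactly the same terms in a different order. This is a special case — KL divergence is not symmetric in general: D_KL(P||Q) ≠ D_KL(Q||P) for most P, Q.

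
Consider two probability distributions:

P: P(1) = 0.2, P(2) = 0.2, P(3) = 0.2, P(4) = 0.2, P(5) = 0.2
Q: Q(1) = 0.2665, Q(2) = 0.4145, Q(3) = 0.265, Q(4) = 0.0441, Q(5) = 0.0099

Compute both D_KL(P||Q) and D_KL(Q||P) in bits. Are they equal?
D_KL(P||Q) = 0.9292 bits, D_KL(Q||P) = 0.5146 bits. No, they are not equal.

D_KL(P||Q) = Σ P(x) log₂(P(x)/Q(x))

Computing term by term:
  P(1)·log₂(P(1)/Q(1)) = 0.2·log₂(0.2/0.2665) = -0.08283
  P(2)·log₂(P(2)/Q(2)) = 0.2·log₂(0.2/0.4145) = -0.21027
  P(3)·log₂(P(3)/Q(3)) = 0.2·log₂(0.2/0.265) = -0.08120
  P(4)·log₂(P(4)/Q(4)) = 0.2·log₂(0.2/0.0441) = 0.43623
  P(5)·log₂(P(5)/Q(5)) = 0.2·log₂(0.2/0.0099) = 0.86729

D_KL(P||Q) = -0.08283 - 0.21027 - 0.08120 + 0.43623 + 0.86729 = 0.92922 ≈ 0.9292 bits

D_KL(Q||P) = Σ Q(x) log₂(Q(x)/P(x))

Computing term by term:
  Q(1)·log₂(Q(1)/P(1)) = 0.2665·log₂(0.2665/0.2) = 0.11037
  Q(2)·log₂(Q(2)/P(2)) = 0.4145·log₂(0.4145/0.2) = 0.43579
  Q(3)·log₂(Q(3)/P(3)) = 0.265·log₂(0.265/0.2) = 0.10759
  Q(4)·log₂(Q(4)/P(4)) = 0.0441·log₂(0.0441/0.2) = -0.09619
  Q(5)·log₂(Q(5)/P(5)) = 0.0099·log₂(0.0099/0.2) = -0.04293

D_KL(Q||P) = 0.11037 + 0.43579 + 0.10759 - 0.09619 - 0.04293 = 0.51463 ≈ 0.5146 bits

These are NOT equal (difference: 0.4146 bits). KL divergence is asymmetric: D_KL(P||Q) ≠ D_KL(Q||P) in general.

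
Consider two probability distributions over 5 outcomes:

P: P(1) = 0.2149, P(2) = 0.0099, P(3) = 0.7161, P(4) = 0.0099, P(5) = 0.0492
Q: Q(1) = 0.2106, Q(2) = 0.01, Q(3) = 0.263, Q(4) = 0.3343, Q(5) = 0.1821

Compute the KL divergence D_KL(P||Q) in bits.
0.8978 bits

D_KL(P||Q) = Σ P(x) log₂(P(x)/Q(x))

Computing term by term:
  P(1)·log₂(P(1)/Q(1)) = 0.2149·log₂(0.2149/0.2106) = 0.00627
  P(2)·log₂(P(2)/Q(2)) = 0.0099·log₂(0.0099/0.01) = -0.00014
  P(3)·log₂(P(3)/Q(3)) = 0.7161·log₂(0.7161/0.263) = 1.03483
  P(4)·log₂(P(4)/Q(4)) = 0.0099·log₂(0.0099/0.3343) = -0.05027
  P(5)·log₂(P(5)/Q(5)) = 0.0492·log₂(0.0492/0.1821) = -0.09289

D_KL(P||Q) = 0.00627 - 0.00014 + 1.03483 - 0.05027 - 0.09289 = 0.89780 ≈ 0.8978 bits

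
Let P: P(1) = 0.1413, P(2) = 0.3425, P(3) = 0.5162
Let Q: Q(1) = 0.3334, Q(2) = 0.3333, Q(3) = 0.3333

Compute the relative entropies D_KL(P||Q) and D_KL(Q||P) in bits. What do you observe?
D_KL(P||Q) = 0.1642 bits, D_KL(Q||P) = 0.1895 bits. The two directions give different values (D_KL(Q||P) exceeds D_KL(P||Q) by 0.0253 bits): KL divergence is asymmetric.

D_KL(P||Q) = Σ P(x) log₂(P(x)/Q(x))

Computing term by term:
  P(1)·log₂(P(1)/Q(1)) = 0.1413·log₂(0.1413/0.3334) = -0.17500
  P(2)·log₂(P(2)/Q(2)) = 0.3425·log₂(0.3425/0.3333) = 0.01345
  P(3)·log₂(P(3)/Q(3)) = 0.5162·log₂(0.5162/0.3333) = 0.32578

D_KL(P||Q) = -0.17500 + 0.01345 + 0.32578 = 0.16423 ≈ 0.1642 bits

D_KL(Q||P) = Σ Q(x) log₂(Q(x)/P(x))

Computing term by term:
  Q(1)·log₂(Q(1)/P(1)) = 0.3334·log₂(0.3334/0.1413) = 0.41291
  Q(2)·log₂(Q(2)/P(2)) = 0.3333·log₂(0.3333/0.3425) = -0.01309
  Q(3)·log₂(Q(3)/P(3)) = 0.3333·log₂(0.3333/0.5162) = -0.21035

D_KL(Q||P) = 0.41291 - 0.01309 - 0.21035 = 0.18947 ≈ 0.1895 bits

These are NOT equal (difference: 0.0253 bits). KL divergence is asymmetric: D_KL(P||Q) ≠ D_KL(Q||P) in general.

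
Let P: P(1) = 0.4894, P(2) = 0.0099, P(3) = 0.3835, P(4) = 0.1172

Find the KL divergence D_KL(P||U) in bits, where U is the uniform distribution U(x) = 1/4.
0.5368 bits

U(i) = 1/4 for all i

D_KL(P||U) = Σ P(x) log₂(P(x) / (1/4))
           = Σ P(x) log₂(P(x)) + log₂(4)
           = log₂(4) - H(P)

H(P) = -Σ P(x) log₂(P(x)):
  -P(1)·log₂(P(1)) = -(0.4894)·log₂(0.4894) = 0.50453
  -P(2)·log₂(P(2)) = -(0.0099)·log₂(0.0099) = 0.06592
  -P(3)·log₂(P(3)) = -(0.3835)·log₂(0.3835) = 0.53027
  -P(4)·log₂(P(4)) = -(0.1172)·log₂(0.1172) = 0.36249
H(P) = 0.50453 + 0.06592 + 0.53027 + 0.36249 = 1.46321 bits

log₂(4) = 2.00000 bits

D_KL(P||U) = 2.00000 - 1.46321 = 0.53679 ≈ 0.5368 bits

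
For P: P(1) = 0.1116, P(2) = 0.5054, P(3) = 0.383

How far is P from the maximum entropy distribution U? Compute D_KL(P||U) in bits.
0.2040 bits

U(i) = 1/3 for all i

D_KL(P||U) = Σ P(x) log₂(P(x) / (1/3))
           = Σ P(x) log₂(P(x)) + log₂(3)
           = log₂(3) - H(P)

H(P) = -Σ P(x) log₂(P(x)):
  -P(1)·log₂(P(1)) = -(0.1116)·log₂(0.1116) = 0.35306
  -P(2)·log₂(P(2)) = -(0.5054)·log₂(0.5054) = 0.49757
  -P(3)·log₂(P(3)) = -(0.383)·log₂(0.383) = 0.53030
H(P) = 0.35306 + 0.49757 + 0.53030 = 1.38093 bits

log₂(3) = 1.58496 bits

D_KL(P||U) = 1.58496 - 1.38093 = 0.20403 ≈ 0.2040 bits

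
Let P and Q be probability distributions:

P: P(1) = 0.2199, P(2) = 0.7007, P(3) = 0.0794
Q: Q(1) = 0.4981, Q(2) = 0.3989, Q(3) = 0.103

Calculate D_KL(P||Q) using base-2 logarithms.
0.2803 bits

D_KL(P||Q) = Σ P(x) log₂(P(x)/Q(x))

Computing term by term:
  P(1)·log₂(P(1)/Q(1)) = 0.2199·log₂(0.2199/0.4981) = -0.25939
  P(2)·log₂(P(2)/Q(2)) = 0.7007·log₂(0.7007/0.3989) = 0.56951
  P(3)·log₂(P(3)/Q(3)) = 0.0794·log₂(0.0794/0.103) = -0.02981

D_KL(P||Q) = -0.25939 + 0.56951 - 0.02981 = 0.28031 ≈ 0.2803 bits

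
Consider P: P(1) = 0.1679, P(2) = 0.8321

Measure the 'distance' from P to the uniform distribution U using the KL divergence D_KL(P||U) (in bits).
0.3471 bits

U(i) = 1/2 for all i

D_KL(P||U) = Σ P(x) log₂(P(x) / (1/2))
           = Σ P(x) log₂(P(x)) + log₂(2)
           = log₂(2) - H(P)

H(P) = -Σ P(x) log₂(P(x)):
  -P(1)·log₂(P(1)) = -(0.1679)·log₂(0.1679) = 0.43223
  -P(2)·log₂(P(2)) = -(0.8321)·log₂(0.8321) = 0.22065
H(P) = 0.43223 + 0.22065 = 0.65288 bits

log₂(2) = 1.00000 bits

D_KL(P||U) = 1.00000 - 0.65288 = 0.34712 ≈ 0.3471 bits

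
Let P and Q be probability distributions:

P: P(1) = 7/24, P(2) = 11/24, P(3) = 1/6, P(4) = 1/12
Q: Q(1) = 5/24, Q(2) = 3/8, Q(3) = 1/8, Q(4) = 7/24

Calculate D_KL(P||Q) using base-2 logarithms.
0.1928 bits

D_KL(P||Q) = Σ P(x) log₂(P(x)/Q(x))

Computing term by term:
  P(1)·log₂(P(1)/Q(1)) = (7/24)·log₂((7/24)/(5/24)) = 0.14158
  P(2)·log₂(P(2)/Q(2)) = (11/24)·log₂((11/24)/(3/8)) = 0.13269
  P(3)·log₂(P(3)/Q(3)) = (1/6)·log₂((1/6)/(1/8)) = 0.06917
  P(4)·log₂(P(4)/Q(4)) = (1/12)·log₂((1/12)/(7/24)) = -0.15061

D_KL(P||Q) = 0.14158 + 0.13269 + 0.06917 - 0.15061 = 0.19283 ≈ 0.1928 bits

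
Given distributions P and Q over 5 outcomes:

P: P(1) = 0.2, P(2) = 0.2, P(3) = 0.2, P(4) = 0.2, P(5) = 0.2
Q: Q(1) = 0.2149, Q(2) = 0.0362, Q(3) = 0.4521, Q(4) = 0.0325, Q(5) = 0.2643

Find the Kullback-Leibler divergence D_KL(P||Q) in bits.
0.6810 bits

D_KL(P||Q) = Σ P(x) log₂(P(x)/Q(x))

Computing term by term:
  P(1)·log₂(P(1)/Q(1)) = 0.2·log₂(0.2/0.2149) = -0.02073
  P(2)·log₂(P(2)/Q(2)) = 0.2·log₂(0.2/0.0362) = 0.49319
  P(3)·log₂(P(3)/Q(3)) = 0.2·log₂(0.2/0.4521) = -0.23533
  P(4)·log₂(P(4)/Q(4)) = 0.2·log₂(0.2/0.0325) = 0.52430
  P(5)·log₂(P(5)/Q(5)) = 0.2·log₂(0.2/0.2643) = -0.08044

D_KL(P||Q) = -0.02073 + 0.49319 - 0.23533 + 0.52430 - 0.08044 = 0.68099 ≈ 0.6810 bits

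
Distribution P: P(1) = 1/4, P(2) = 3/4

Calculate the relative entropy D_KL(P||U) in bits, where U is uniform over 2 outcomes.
0.1887 bits

U(i) = 1/2 for all i

D_KL(P||U) = Σ P(x) log₂(P(x) / (1/2))
           = Σ P(x) log₂(P(x)) + log₂(2)
           = log₂(2) - H(P)

H(P) = -Σ P(x) log₂(P(x)):
  -P(1)·log₂(P(1)) = -(1/4)·log₂(1/4) = 0.50000
  -P(2)·log₂(P(2)) = -(3/4)·log₂(3/4) = 0.31128
H(P) = 0.50000 + 0.31128 = 0.81128 bits

log₂(2) = 1.00000 bits

D_KL(P||U) = 1.00000 - 0.81128 = 0.18872 ≈ 0.1887 bits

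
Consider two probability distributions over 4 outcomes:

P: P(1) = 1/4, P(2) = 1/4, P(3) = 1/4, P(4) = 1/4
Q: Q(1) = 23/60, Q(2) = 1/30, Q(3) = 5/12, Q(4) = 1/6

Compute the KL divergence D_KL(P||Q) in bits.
0.5346 bits

D_KL(P||Q) = Σ P(x) log₂(P(x)/Q(x))

Computing term by term:
  P(1)·log₂(P(1)/Q(1)) = (1/4)·log₂((1/4)/(23/60)) = -0.15417
  P(2)·log₂(P(2)/Q(2)) = (1/4)·log₂((1/4)/(1/30)) = 0.72672
  P(3)·log₂(P(3)/Q(3)) = (1/4)·log₂((1/4)/(5/12)) = -0.18424
  P(4)·log₂(P(4)/Q(4)) = (1/4)·log₂((1/4)/(1/6)) = 0.14624

D_KL(P||Q) = -0.15417 + 0.72672 - 0.18424 + 0.14624 = 0.53455 ≈ 0.5346 bits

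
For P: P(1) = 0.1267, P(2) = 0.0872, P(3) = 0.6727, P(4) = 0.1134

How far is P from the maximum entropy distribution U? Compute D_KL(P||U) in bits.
0.5746 bits

U(i) = 1/4 for all i

D_KL(P||U) = Σ P(x) log₂(P(x) / (1/4))
           = Σ P(x) log₂(P(x)) + log₂(4)
           = log₂(4) - H(P)

H(P) = -Σ P(x) log₂(P(x)):
  -P(1)·log₂(P(1)) = -(0.1267)·log₂(0.1267) = 0.37763
  -P(2)·log₂(P(2)) = -(0.0872)·log₂(0.0872) = 0.30690
  -P(3)·log₂(P(3)) = -(0.6727)·log₂(0.6727) = 0.38476
  -P(4)·log₂(P(4)) = -(0.1134)·log₂(0.1134) = 0.35613
H(P) = 0.37763 + 0.30690 + 0.38476 + 0.35613 = 1.42542 bits

log₂(4) = 2.00000 bits

D_KL(P||U) = 2.00000 - 1.42542 = 0.57458 ≈ 0.5746 bits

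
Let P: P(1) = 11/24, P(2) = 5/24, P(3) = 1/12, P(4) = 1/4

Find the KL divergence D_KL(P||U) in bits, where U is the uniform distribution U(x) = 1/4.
0.2139 bits

U(i) = 1/4 for all i

D_KL(P||U) = Σ P(x) log₂(P(x) / (1/4))
           = Σ P(x) log₂(P(x)) + log₂(4)
           = log₂(4) - H(P)

H(P) = -Σ P(x) log₂(P(x)):
  -P(1)·log₂(P(1)) = -(11/24)·log₂(11/24) = 0.51587
  -P(2)·log₂(P(2)) = -(5/24)·log₂(5/24) = 0.47147
  -P(3)·log₂(P(3)) = -(1/12)·log₂(1/12) = 0.29875
  -P(4)·log₂(P(4)) = -(1/4)·log₂(1/4) = 0.50000
H(P) = 0.51587 + 0.47147 + 0.29875 + 0.50000 = 1.78609 bits

log₂(4) = 2.00000 bits

D_KL(P||U) = 2.00000 - 1.78609 = 0.21391 ≈ 0.2139 bits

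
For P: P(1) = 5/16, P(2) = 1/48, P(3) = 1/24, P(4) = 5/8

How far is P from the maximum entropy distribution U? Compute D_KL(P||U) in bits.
0.7444 bits

U(i) = 1/4 for all i

D_KL(P||U) = Σ P(x) log₂(P(x) / (1/4))
           = Σ P(x) log₂(P(x)) + log₂(4)
           = log₂(4) - H(P)

H(P) = -Σ P(x) log₂(P(x)):
  -P(1)·log₂(P(1)) = -(5/16)·log₂(5/16) = 0.52440
  -P(2)·log₂(P(2)) = -(1/48)·log₂(1/48) = 0.11635
  -P(3)·log₂(P(3)) = -(1/24)·log₂(1/24) = 0.19104
  -P(4)·log₂(P(4)) = -(5/8)·log₂(5/8) = 0.42379
H(P) = 0.52440 + 0.11635 + 0.19104 + 0.42379 = 1.25558 bits

log₂(4) = 2.00000 bits

D_KL(P||U) = 2.00000 - 1.25558 = 0.74442 ≈ 0.7444 bits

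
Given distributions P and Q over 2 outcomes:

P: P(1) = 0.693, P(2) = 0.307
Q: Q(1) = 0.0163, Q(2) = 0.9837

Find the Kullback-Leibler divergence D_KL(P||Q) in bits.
3.2333 bits

D_KL(P||Q) = Σ P(x) log₂(P(x)/Q(x))

Computing term by term:
  P(1)·log₂(P(1)/Q(1)) = 0.693·log₂(0.693/0.0163) = 3.74907
  P(2)·log₂(P(2)/Q(2)) = 0.307·log₂(0.307/0.9837) = -0.51575

D_KL(P||Q) = 3.74907 - 0.51575 = 3.23332 ≈ 3.2333 bits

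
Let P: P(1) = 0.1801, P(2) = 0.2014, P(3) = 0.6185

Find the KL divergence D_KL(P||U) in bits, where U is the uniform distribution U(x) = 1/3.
0.2452 bits

U(i) = 1/3 for all i

D_KL(P||U) = Σ P(x) log₂(P(x) / (1/3))
           = Σ P(x) log₂(P(x)) + log₂(3)
           = log₂(3) - H(P)

H(P) = -Σ P(x) log₂(P(x)):
  -P(1)·log₂(P(1)) = -(0.1801)·log₂(0.1801) = 0.44541
  -P(2)·log₂(P(2)) = -(0.2014)·log₂(0.2014) = 0.46561
  -P(3)·log₂(P(3)) = -(0.6185)·log₂(0.6185) = 0.42872
H(P) = 0.44541 + 0.46561 + 0.42872 = 1.33974 bits

log₂(3) = 1.58496 bits

D_KL(P||U) = 1.58496 - 1.33974 = 0.24522 ≈ 0.2452 bits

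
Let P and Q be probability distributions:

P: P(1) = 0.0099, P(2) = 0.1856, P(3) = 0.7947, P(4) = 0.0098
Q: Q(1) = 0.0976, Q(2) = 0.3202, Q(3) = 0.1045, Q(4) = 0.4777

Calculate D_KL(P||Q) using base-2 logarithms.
2.0924 bits

D_KL(P||Q) = Σ P(x) log₂(P(x)/Q(x))

Computing term by term:
  P(1)·log₂(P(1)/Q(1)) = 0.0099·log₂(0.0099/0.0976) = -0.03268
  P(2)·log₂(P(2)/Q(2)) = 0.1856·log₂(0.1856/0.3202) = -0.14603
  P(3)·log₂(P(3)/Q(3)) = 0.7947·log₂(0.7947/0.1045) = 2.32601
  P(4)·log₂(P(4)/Q(4)) = 0.0098·log₂(0.0098/0.4777) = -0.05495

D_KL(P||Q) = -0.03268 - 0.14603 + 2.32601 - 0.05495 = 2.09235 ≈ 2.0924 bits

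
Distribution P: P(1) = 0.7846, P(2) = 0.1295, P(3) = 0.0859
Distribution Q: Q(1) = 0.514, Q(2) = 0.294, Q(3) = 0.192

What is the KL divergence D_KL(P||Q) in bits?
0.2259 bits

D_KL(P||Q) = Σ P(x) log₂(P(x)/Q(x))

Computing term by term:
  P(1)·log₂(P(1)/Q(1)) = 0.7846·log₂(0.7846/0.514) = 0.47875
  P(2)·log₂(P(2)/Q(2)) = 0.1295·log₂(0.1295/0.294) = -0.15318
  P(3)·log₂(P(3)/Q(3)) = 0.0859·log₂(0.0859/0.192) = -0.09968

D_KL(P||Q) = 0.47875 - 0.15318 - 0.09968 = 0.22589 ≈ 0.2259 bits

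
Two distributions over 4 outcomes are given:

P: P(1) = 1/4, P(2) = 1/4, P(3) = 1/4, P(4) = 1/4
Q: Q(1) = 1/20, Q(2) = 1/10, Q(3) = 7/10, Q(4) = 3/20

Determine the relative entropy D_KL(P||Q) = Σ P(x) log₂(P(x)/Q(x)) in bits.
0.7238 bits

D_KL(P||Q) = Σ P(x) log₂(P(x)/Q(x))

Computing term by term:
  P(1)·log₂(P(1)/Q(1)) = (1/4)·log₂((1/4)/(1/20)) = 0.58048
  P(2)·log₂(P(2)/Q(2)) = (1/4)·log₂((1/4)/(1/10)) = 0.33048
  P(3)·log₂(P(3)/Q(3)) = (1/4)·log₂((1/4)/(7/10)) = -0.37136
  P(4)·log₂(P(4)/Q(4)) = (1/4)·log₂((1/4)/(3/20)) = 0.18424

D_KL(P||Q) = 0.58048 + 0.33048 - 0.37136 + 0.18424 = 0.72384 ≈ 0.7238 bits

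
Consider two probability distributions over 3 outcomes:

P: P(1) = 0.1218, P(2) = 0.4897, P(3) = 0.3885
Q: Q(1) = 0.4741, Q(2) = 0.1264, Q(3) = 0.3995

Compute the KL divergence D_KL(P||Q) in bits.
0.7024 bits

D_KL(P||Q) = Σ P(x) log₂(P(x)/Q(x))

Computing term by term:
  P(1)·log₂(P(1)/Q(1)) = 0.1218·log₂(0.1218/0.4741) = -0.23881
  P(2)·log₂(P(2)/Q(2)) = 0.4897·log₂(0.4897/0.1264) = 0.95683
  P(3)·log₂(P(3)/Q(3)) = 0.3885·log₂(0.3885/0.3995) = -0.01565

D_KL(P||Q) = -0.23881 + 0.95683 - 0.01565 = 0.70237 ≈ 0.7024 bits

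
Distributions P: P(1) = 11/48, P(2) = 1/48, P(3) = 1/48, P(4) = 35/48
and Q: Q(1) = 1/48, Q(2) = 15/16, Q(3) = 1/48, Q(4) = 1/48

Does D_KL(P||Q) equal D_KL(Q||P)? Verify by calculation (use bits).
D_KL(P||Q) = 4.4185 bits, D_KL(Q||P) = 4.9697 bits. No — D_KL(P||Q) ≠ D_KL(Q||P) for this pair.

D_KL(P||Q) = Σ P(x) log₂(P(x)/Q(x))

Computing term by term:
  P(1)·log₂(P(1)/Q(1)) = (11/48)·log₂((11/48)/(1/48)) = 0.79279
  P(2)·log₂(P(2)/Q(2)) = (1/48)·log₂((1/48)/(15/16)) = -0.11441
  P(3)·log₂(P(3)/Q(3)) = (1/48)·log₂((1/48)/(1/48)) = 0.00000
  P(4)·log₂(P(4)/Q(4)) = (35/48)·log₂((35/48)/(1/48)) = 3.74010

D_KL(P||Q) = 0.79279 - 0.11441 + 0.00000 + 3.74010 = 4.41848 ≈ 4.4185 bits

D_KL(Q||P) = Σ Q(x) log₂(Q(x)/P(x))

Computing term by term:
  Q(1)·log₂(Q(1)/P(1)) = (1/48)·log₂((1/48)/(11/48)) = -0.07207
  Q(2)·log₂(Q(2)/P(2)) = (15/16)·log₂((15/16)/(1/48)) = 5.14861
  Q(3)·log₂(Q(3)/P(3)) = (1/48)·log₂((1/48)/(1/48)) = 0.00000
  Q(4)·log₂(Q(4)/P(4)) = (1/48)·log₂((1/48)/(35/48)) = -0.10686

D_KL(Q||P) = -0.07207 + 5.14861 + 0.00000 - 0.10686 = 4.96968 ≈ 4.9697 bits

These are NOT equal (difference: 0.5512 bits). KL divergence is asymmetric: D_KL(P||Q) ≠ D_KL(Q||P) in general.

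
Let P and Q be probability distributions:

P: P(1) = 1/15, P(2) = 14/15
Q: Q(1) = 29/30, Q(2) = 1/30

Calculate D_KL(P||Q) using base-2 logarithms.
4.2297 bits

D_KL(P||Q) = Σ P(x) log₂(P(x)/Q(x))

Computing term by term:
  P(1)·log₂(P(1)/Q(1)) = (1/15)·log₂((1/15)/(29/30)) = -0.25720
  P(2)·log₂(P(2)/Q(2)) = (14/15)·log₂((14/15)/(1/30)) = 4.48686

D_KL(P||Q) = -0.25720 + 4.48686 = 4.22966 ≈ 4.2297 bits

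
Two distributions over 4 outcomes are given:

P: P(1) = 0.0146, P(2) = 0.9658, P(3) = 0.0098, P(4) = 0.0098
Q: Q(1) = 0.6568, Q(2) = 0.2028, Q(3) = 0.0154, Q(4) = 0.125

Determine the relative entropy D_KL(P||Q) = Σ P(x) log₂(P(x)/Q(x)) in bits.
2.0521 bits

D_KL(P||Q) = Σ P(x) log₂(P(x)/Q(x))

Computing term by term:
  P(1)·log₂(P(1)/Q(1)) = 0.0146·log₂(0.0146/0.6568) = -0.08017
  P(2)·log₂(P(2)/Q(2)) = 0.9658·log₂(0.9658/0.2028) = 2.17466
  P(3)·log₂(P(3)/Q(3)) = 0.0098·log₂(0.0098/0.0154) = -0.00639
  P(4)·log₂(P(4)/Q(4)) = 0.0098·log₂(0.0098/0.125) = -0.03600

D_KL(P||Q) = -0.08017 + 2.17466 - 0.00639 - 0.03600 = 2.05210 ≈ 2.0521 bits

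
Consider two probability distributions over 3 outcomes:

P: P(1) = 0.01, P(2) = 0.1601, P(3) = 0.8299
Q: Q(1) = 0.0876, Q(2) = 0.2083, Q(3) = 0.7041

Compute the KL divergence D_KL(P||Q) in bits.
0.1047 bits

D_KL(P||Q) = Σ P(x) log₂(P(x)/Q(x))

Computing term by term:
  P(1)·log₂(P(1)/Q(1)) = 0.01·log₂(0.01/0.0876) = -0.03131
  P(2)·log₂(P(2)/Q(2)) = 0.1601·log₂(0.1601/0.2083) = -0.06079
  P(3)·log₂(P(3)/Q(3)) = 0.8299·log₂(0.8299/0.7041) = 0.19682

D_KL(P||Q) = -0.03131 - 0.06079 + 0.19682 = 0.10472 ≈ 0.1047 bits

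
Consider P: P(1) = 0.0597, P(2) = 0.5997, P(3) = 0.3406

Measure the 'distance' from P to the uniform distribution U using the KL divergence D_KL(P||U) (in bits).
0.3706 bits

U(i) = 1/3 for all i

D_KL(P||U) = Σ P(x) log₂(P(x) / (1/3))
           = Σ P(x) log₂(P(x)) + log₂(3)
           = log₂(3) - H(P)

H(P) = -Σ P(x) log₂(P(x)):
  -P(1)·log₂(P(1)) = -(0.0597)·log₂(0.0597) = 0.24275
  -P(2)·log₂(P(2)) = -(0.5997)·log₂(0.5997) = 0.44239
  -P(3)·log₂(P(3)) = -(0.3406)·log₂(0.3406) = 0.52924
H(P) = 0.24275 + 0.44239 + 0.52924 = 1.21438 bits

log₂(3) = 1.58496 bits

D_KL(P||U) = 1.58496 - 1.21438 = 0.37058 ≈ 0.3706 bits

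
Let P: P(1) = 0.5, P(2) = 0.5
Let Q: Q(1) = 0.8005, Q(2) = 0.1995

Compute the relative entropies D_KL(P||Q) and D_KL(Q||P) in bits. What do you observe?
D_KL(P||Q) = 0.3233 bits, D_KL(Q||P) = 0.2791 bits. The two directions give different values (D_KL(P||Q) exceeds D_KL(Q||P) by 0.0442 bits): KL divergence is asymmetric.

D_KL(P||Q) = Σ P(x) log₂(P(x)/Q(x))

Computing term by term:
  P(1)·log₂(P(1)/Q(1)) = 0.5·log₂(0.5/0.8005) = -0.33949
  P(2)·log₂(P(2)/Q(2)) = 0.5·log₂(0.5/0.1995) = 0.66277

D_KL(P||Q) = -0.33949 + 0.66277 = 0.32328 ≈ 0.3233 bits

D_KL(Q||P) = Σ Q(x) log₂(Q(x)/P(x))

Computing term by term:
  Q(1)·log₂(Q(1)/P(1)) = 0.8005·log₂(0.8005/0.5) = 0.54352
  Q(2)·log₂(Q(2)/P(2)) = 0.1995·log₂(0.1995/0.5) = -0.26445

D_KL(Q||P) = 0.54352 - 0.26445 = 0.27907 ≈ 0.2791 bits

These are NOT equal (difference: 0.0442 bits). KL divergence is asymmetric: D_KL(P||Q) ≠ D_KL(Q||P) in general.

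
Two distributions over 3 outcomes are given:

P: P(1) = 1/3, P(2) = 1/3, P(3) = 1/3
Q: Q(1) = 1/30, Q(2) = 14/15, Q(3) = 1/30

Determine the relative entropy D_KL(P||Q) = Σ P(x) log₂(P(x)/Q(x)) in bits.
1.7195 bits

D_KL(P||Q) = Σ P(x) log₂(P(x)/Q(x))

Computing term by term:
  P(1)·log₂(P(1)/Q(1)) = (1/3)·log₂((1/3)/(1/30)) = 1.10731
  P(2)·log₂(P(2)/Q(2)) = (1/3)·log₂((1/3)/(14/15)) = -0.49514
  P(3)·log₂(P(3)/Q(3)) = (1/3)·log₂((1/3)/(1/30)) = 1.10731

D_KL(P||Q) = 1.10731 - 0.49514 + 1.10731 = 1.71948 ≈ 1.7195 bits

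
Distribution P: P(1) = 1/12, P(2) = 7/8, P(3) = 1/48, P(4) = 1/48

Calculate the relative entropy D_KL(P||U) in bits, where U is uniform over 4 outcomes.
1.3000 bits

U(i) = 1/4 for all i

D_KL(P||U) = Σ P(x) log₂(P(x) / (1/4))
           = Σ P(x) log₂(P(x)) + log₂(4)
           = log₂(4) - H(P)

H(P) = -Σ P(x) log₂(P(x)):
  -P(1)·log₂(P(1)) = -(1/12)·log₂(1/12) = 0.29875
  -P(2)·log₂(P(2)) = -(7/8)·log₂(7/8) = 0.16856
  -P(3)·log₂(P(3)) = -(1/48)·log₂(1/48) = 0.11635
  -P(4)·log₂(P(4)) = -(1/48)·log₂(1/48) = 0.11635
H(P) = 0.29875 + 0.16856 + 0.11635 + 0.11635 = 0.70001 bits

log₂(4) = 2.00000 bits

D_KL(P||U) = 2.00000 - 0.70001 = 1.29999 ≈ 1.3000 bits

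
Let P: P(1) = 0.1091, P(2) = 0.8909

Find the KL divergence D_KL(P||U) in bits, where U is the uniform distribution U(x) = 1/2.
0.5028 bits

U(i) = 1/2 for all i

D_KL(P||U) = Σ P(x) log₂(P(x) / (1/2))
           = Σ P(x) log₂(P(x)) + log₂(2)
           = log₂(2) - H(P)

H(P) = -Σ P(x) log₂(P(x)):
  -P(1)·log₂(P(1)) = -(0.1091)·log₂(0.1091) = 0.34871
  -P(2)·log₂(P(2)) = -(0.8909)·log₂(0.8909) = 0.14848
H(P) = 0.34871 + 0.14848 = 0.49719 bits

log₂(2) = 1.00000 bits

D_KL(P||U) = 1.00000 - 0.49719 = 0.50281 ≈ 0.5028 bits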